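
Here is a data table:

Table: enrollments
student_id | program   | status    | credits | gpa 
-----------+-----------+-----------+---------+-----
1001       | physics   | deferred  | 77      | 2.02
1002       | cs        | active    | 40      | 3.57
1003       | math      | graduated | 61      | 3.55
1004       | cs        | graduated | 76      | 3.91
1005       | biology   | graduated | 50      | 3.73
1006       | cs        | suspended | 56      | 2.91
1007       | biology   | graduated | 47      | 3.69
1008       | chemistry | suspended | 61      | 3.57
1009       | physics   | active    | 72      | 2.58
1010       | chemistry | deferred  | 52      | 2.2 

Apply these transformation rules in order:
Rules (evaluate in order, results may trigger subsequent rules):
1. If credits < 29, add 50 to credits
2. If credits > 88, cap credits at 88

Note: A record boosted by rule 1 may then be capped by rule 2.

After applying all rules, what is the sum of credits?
592

Step 1: Apply rule 1 to records with credits < 29
  - 0 records get bonus of 50
  - Of these, 0 records then exceed 88 and get capped
Step 2: Apply rule 2 to records with credits > 88
  - 0 records (original) are capped
Step 3: Calculate final sum = 592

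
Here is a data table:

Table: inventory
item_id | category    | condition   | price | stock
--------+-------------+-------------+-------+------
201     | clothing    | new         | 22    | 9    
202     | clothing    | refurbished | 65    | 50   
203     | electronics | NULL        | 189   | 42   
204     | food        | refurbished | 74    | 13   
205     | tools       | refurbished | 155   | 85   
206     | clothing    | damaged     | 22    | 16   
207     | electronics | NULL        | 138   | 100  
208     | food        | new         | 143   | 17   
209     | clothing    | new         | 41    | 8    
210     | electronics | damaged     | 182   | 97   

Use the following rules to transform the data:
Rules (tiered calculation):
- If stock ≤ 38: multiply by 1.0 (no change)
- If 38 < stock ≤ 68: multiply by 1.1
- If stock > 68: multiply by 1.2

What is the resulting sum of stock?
502.6

Step 1: Tier 1 (stock ≤ 38): 5 records, sum = 63 × 1.0 = 63.0
Step 2: Tier 2 (38 < stock ≤ 68): 2 records, sum = 92 × 1.1 = 101.2
Step 3: Tier 3 (stock > 68): 3 records, sum = 282 × 1.2 = 338.4
Step 4: Final sum = 63.0 + 101.2 + 338.4 = 502.6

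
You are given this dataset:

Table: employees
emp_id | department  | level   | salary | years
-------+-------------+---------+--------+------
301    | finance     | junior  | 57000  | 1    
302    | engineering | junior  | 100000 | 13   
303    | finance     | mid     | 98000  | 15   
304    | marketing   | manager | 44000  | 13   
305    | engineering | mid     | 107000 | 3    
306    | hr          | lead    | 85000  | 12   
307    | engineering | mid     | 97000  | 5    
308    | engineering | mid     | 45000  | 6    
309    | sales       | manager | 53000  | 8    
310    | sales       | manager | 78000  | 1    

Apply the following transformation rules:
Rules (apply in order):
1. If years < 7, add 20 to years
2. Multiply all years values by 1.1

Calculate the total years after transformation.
194.7

Step 1: Apply Rule 1 - Add 20 to records with years < 7
  - 5 records affected: 16 + (5 × 20) = 116
  - Unaffected records: 61
  - Sum after Rule 1: 177
Step 2: Apply Rule 2 - Multiply all by 1.1
  - 177 × 1.1 = 194.7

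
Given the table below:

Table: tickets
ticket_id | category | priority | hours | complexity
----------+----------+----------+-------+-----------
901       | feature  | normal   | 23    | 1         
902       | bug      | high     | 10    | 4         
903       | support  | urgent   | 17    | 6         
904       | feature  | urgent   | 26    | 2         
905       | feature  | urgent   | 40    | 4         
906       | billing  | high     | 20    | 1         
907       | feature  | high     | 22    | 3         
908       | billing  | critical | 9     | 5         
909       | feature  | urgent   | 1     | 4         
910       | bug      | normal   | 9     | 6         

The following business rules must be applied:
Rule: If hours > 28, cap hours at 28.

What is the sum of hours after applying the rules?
165

Step 1: 1 records have hours > 28
Step 2: These records originally summed to 40
Step 3: After capping: 1 × 28 = 28
Step 4: Unaffected records sum: 137
Step 5: Final sum = 28 + 137 = 165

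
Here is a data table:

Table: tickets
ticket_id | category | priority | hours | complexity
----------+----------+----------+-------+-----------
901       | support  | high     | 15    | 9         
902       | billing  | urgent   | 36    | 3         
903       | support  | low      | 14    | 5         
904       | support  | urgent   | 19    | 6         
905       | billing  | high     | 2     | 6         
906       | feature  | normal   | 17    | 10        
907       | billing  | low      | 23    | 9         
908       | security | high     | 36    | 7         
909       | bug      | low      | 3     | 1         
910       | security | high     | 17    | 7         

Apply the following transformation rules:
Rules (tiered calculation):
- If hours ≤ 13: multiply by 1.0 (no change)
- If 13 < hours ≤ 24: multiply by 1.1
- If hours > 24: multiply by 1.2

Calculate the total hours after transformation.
206.9

Step 1: Tier 1 (hours ≤ 13): 2 records, sum = 5 × 1.0 = 5.0
Step 2: Tier 2 (13 < hours ≤ 24): 6 records, sum = 105 × 1.1 = 115.5
Step 3: Tier 3 (hours > 24): 2 records, sum = 72 × 1.2 = 86.4
Step 4: Final sum = 5.0 + 115.5 + 86.4 = 206.9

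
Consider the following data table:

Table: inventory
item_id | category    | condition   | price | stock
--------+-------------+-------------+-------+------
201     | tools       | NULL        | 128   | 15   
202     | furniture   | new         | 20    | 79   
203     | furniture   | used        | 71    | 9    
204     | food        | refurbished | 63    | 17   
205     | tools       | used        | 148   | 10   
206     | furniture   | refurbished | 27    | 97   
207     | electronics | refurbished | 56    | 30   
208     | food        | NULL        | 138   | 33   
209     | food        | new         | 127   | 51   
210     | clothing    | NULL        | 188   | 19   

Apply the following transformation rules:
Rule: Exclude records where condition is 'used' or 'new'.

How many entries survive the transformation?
6

Step 1: Count records to exclude
  - 2 (used) + 2 (new) = 4 records
Step 2: Total records: 10
Step 3: Remaining = 10 - 4 = 6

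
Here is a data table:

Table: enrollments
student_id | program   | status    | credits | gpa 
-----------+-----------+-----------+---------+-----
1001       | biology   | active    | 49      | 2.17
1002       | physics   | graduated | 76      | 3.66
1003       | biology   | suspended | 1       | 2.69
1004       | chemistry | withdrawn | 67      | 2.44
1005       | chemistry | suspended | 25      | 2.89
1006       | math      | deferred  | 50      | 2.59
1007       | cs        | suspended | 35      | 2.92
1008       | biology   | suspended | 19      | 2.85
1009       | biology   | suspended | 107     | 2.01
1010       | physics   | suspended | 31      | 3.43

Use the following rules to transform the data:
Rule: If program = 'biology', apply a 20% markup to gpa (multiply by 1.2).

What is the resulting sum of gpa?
29.59

Step 1: Records with program = 'biology' have total gpa = 9.72
Step 2: Apply multiplier: 9.72 × 1.2 = 11.66
Step 3: Other records total: 17.93
Step 4: Final sum = 11.66 + 17.93 = 29.59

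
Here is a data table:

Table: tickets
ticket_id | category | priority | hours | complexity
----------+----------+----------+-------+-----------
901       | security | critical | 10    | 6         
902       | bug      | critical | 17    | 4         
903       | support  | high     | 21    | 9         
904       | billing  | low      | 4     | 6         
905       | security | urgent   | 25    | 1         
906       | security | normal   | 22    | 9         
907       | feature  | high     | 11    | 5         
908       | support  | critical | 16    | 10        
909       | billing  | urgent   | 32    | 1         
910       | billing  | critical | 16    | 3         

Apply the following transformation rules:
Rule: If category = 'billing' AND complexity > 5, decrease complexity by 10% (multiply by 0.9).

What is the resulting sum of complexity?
53.4

Step 1: Find records where category = 'billing' AND complexity > 5
Step 2: 1 records match, summing to 6
Step 3: After multiplier: 6 × 0.9 = 5.4
Step 4: Unaffected records sum: 48
Step 5: Final sum = 5.4 + 48 = 53.4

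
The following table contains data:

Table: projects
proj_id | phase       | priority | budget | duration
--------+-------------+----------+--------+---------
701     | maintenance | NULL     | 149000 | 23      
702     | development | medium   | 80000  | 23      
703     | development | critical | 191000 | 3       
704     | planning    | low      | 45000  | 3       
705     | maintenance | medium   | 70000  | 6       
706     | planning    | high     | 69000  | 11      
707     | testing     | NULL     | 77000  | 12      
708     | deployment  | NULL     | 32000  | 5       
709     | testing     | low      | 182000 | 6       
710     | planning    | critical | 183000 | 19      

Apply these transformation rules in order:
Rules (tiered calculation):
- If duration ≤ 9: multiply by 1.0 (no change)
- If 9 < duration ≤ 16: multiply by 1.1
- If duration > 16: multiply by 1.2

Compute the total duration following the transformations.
126.3

Step 1: Tier 1 (duration ≤ 9): 5 records, sum = 23 × 1.0 = 23.0
Step 2: Tier 2 (9 < duration ≤ 16): 2 records, sum = 23 × 1.1 = 25.3
Step 3: Tier 3 (duration > 16): 3 records, sum = 65 × 1.2 = 78.0
Step 4: Final sum = 23.0 + 25.3 + 78.0 = 126.3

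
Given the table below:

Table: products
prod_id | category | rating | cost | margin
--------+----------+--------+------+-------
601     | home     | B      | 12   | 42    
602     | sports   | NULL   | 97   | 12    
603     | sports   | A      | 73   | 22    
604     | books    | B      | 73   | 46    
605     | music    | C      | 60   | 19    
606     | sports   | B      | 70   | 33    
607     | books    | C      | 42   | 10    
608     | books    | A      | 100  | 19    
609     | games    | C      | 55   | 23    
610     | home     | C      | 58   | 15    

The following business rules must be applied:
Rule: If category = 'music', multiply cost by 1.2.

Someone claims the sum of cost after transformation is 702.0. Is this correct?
No, the correct result is 652.0.

Step 1: Calculate the correct sum after transformation
Step 2: Apply multiplier 1.2 to records where category = 'music'
Step 3: Correct result = 652.0
Step 4: Claimed result = 702.0
Step 5: 652.0 ≠ 702.0
Conclusion: The claimed result is incorrect. The correct answer is 652.0.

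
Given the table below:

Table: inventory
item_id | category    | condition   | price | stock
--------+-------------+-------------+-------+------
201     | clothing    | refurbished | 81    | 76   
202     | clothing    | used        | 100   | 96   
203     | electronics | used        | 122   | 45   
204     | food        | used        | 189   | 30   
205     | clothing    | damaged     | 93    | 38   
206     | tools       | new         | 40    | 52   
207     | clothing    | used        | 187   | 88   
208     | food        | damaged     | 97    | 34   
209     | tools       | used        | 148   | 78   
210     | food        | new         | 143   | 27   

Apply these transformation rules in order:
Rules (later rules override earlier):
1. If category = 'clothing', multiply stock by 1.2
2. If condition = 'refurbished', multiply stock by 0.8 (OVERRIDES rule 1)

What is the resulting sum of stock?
593.2

Step 1: Rule 2 takes priority for records with condition = 'refurbished'
  - 1 records: 76 × 0.8 = 60.8
Step 2: Rule 1 applies to remaining records with category = 'clothing'
  - 3 records: 222 × 1.2 = 266.4
Step 3: Other records unchanged: 266
Step 4: Final sum = 60.8 + 266.4 + 266 = 593.2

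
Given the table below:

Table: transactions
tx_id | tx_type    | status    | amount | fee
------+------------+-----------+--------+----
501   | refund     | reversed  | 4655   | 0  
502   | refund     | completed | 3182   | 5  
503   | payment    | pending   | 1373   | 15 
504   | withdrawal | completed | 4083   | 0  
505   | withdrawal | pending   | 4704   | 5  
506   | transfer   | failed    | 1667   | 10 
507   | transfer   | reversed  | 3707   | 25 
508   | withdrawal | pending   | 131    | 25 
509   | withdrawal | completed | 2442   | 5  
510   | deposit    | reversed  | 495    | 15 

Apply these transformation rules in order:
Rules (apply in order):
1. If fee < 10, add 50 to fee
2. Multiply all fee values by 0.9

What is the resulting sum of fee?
319.5

Step 1: Apply Rule 1 - Add 50 to records with fee < 10
  - 5 records affected: 15 + (5 × 50) = 265
  - Unaffected records: 90
  - Sum after Rule 1: 355
Step 2: Apply Rule 2 - Multiply all by 0.9
  - 355 × 0.9 = 319.5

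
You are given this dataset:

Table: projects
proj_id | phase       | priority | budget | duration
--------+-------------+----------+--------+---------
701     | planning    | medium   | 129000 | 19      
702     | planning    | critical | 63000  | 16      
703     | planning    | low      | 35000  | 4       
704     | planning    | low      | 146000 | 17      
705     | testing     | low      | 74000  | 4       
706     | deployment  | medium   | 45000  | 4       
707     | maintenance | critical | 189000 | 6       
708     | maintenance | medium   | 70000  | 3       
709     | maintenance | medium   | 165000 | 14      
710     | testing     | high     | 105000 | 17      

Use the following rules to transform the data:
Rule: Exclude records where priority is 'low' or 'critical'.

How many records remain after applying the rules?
5

Step 1: Count records to exclude
  - 3 (low) + 2 (critical) = 5 records
Step 2: Total records: 10
Step 3: Remaining = 10 - 5 = 5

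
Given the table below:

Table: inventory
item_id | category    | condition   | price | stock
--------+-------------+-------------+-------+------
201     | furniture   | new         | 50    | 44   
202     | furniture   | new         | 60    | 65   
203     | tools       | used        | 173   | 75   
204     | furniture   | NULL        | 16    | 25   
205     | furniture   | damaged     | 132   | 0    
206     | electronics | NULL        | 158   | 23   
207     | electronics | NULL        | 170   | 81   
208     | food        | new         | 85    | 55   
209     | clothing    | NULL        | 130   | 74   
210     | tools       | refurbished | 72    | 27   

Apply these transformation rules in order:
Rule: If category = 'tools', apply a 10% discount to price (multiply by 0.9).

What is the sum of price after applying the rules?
1021.5

Step 1: Records with category = 'tools' have total price = 245
Step 2: Apply multiplier: 245 × 0.9 = 220.5
Step 3: Other records total: 801
Step 4: Final sum = 220.5 + 801 = 1021.5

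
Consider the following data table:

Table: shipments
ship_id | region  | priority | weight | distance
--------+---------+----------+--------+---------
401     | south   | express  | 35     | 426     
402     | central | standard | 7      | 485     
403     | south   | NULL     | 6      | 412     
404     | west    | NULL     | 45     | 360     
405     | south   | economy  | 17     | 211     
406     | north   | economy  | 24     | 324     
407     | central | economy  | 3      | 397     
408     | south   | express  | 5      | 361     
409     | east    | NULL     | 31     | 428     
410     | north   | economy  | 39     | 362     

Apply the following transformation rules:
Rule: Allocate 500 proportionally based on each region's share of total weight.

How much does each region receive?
central: 23.58, east: 73.11, north: 148.58, south: 148.58, west: 106.13

Step 1: Calculate total weight = 212
Step 2: Calculate each region's proportion:
  central: 10/212 = 4.72% → 23.58
  east: 31/212 = 14.62% → 73.11
  north: 63/212 = 29.72% → 148.58
  south: 63/212 = 29.72% → 148.58
  west: 45/212 = 21.23% → 106.13
Step 3: Verify: sum of allocations ≈ 500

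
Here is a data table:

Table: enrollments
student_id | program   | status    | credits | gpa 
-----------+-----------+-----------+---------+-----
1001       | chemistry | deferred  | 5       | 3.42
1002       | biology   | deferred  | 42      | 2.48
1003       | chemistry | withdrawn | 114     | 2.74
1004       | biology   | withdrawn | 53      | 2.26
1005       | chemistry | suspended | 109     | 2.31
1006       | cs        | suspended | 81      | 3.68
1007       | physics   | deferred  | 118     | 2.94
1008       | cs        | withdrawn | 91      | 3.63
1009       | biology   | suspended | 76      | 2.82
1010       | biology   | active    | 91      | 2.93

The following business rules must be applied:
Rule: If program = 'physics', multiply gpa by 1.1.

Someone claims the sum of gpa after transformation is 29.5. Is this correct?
Yes, the result is correct.

Step 1: Calculate the correct sum after transformation
Step 2: Apply multiplier 1.1 to records where program = 'physics'
Step 3: Correct result = 29.5
Step 4: Claimed result = 29.5
Step 5: 29.5 = 29.5 ✓
Conclusion: The claimed result is correct.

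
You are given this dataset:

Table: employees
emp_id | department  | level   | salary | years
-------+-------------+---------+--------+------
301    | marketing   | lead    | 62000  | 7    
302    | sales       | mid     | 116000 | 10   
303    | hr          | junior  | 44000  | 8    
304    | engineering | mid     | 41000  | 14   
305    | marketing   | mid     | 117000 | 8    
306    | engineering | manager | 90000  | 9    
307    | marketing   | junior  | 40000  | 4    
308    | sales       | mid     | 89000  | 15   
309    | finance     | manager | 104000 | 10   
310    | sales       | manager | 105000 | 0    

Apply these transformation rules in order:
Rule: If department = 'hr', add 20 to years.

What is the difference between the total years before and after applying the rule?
20

Step 1: Original sum of years = 85
Step 2: 1 records have department = 'hr'
Step 3: Each affected record changes by 20
Step 4: Total change = 1 × 20 = 20
Step 5: New sum = 85 + 20 = 105
Step 6: Difference = |105 - 85| = 20
        (Sum increased by 20)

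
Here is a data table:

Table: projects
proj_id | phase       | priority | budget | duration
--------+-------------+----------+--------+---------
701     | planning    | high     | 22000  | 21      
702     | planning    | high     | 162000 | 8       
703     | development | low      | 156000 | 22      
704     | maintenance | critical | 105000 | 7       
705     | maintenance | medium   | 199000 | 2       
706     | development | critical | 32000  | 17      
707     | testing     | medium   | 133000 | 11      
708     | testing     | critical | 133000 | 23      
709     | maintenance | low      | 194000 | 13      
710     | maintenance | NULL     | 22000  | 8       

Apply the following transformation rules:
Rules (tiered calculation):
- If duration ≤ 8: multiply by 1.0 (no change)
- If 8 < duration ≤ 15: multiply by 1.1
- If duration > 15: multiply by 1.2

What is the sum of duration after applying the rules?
151.0

Step 1: Tier 1 (duration ≤ 8): 4 records, sum = 25 × 1.0 = 25.0
Step 2: Tier 2 (8 < duration ≤ 15): 2 records, sum = 24 × 1.1 = 26.4
Step 3: Tier 3 (duration > 15): 4 records, sum = 83 × 1.2 = 99.6
Step 4: Final sum = 25.0 + 26.4 + 99.6 = 151.0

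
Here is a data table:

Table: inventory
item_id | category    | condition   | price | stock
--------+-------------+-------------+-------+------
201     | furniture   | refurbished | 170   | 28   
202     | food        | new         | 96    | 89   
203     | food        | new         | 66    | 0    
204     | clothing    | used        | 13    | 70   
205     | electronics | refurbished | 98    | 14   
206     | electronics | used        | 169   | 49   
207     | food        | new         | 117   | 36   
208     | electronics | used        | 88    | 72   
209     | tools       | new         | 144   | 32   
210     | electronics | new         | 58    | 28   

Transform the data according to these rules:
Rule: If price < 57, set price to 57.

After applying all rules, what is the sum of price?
1063

Step 1: 1 records have price < 57
Step 2: These records originally summed to 13
Step 3: After setting to minimum: 1 × 57 = 57
Step 4: Unaffected records sum: 1006
Step 5: Final sum = 57 + 1006 = 1063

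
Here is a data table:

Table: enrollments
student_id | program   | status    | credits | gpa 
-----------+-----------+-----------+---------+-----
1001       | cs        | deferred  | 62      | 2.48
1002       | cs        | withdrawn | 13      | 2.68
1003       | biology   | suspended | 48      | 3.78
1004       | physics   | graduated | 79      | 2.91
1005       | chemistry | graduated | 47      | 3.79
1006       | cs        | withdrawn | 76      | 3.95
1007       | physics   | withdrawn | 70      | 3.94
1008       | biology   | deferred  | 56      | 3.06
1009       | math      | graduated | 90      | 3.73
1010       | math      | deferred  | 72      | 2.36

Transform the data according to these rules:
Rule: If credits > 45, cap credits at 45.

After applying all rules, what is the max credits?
45

Step 1: Original maximum credits = 90
Step 2: Apply cap at 45
Step 3: 9 records had credits > 45 and were capped
Step 4: Maximum after transformation = 45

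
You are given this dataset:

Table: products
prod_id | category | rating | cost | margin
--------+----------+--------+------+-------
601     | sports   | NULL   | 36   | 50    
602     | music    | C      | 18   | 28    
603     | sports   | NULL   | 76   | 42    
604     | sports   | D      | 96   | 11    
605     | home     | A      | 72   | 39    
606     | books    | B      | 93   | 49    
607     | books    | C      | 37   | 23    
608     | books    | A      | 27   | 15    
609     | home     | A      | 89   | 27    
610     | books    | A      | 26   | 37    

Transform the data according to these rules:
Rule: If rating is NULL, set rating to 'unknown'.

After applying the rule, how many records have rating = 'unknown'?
2

Step 1: Count records where rating IS NULL
Step 2: Found 2 records with NULL rating
Step 3: These records will have rating set to 'unknown'
Step 4: Records already having rating = 'unknown': 0
Step 5: Answer: 2 + 0 = 2 records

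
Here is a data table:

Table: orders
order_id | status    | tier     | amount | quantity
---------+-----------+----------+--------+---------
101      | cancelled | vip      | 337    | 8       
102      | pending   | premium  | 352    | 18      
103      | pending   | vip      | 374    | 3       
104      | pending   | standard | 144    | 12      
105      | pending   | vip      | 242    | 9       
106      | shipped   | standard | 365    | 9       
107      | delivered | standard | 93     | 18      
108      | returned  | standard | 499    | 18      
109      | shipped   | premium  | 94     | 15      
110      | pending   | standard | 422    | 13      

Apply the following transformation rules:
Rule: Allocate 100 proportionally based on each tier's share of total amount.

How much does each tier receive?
premium: 15.26, standard: 52.12, vip: 32.61

Step 1: Calculate total amount = 2922
Step 2: Calculate each tier's proportion:
  premium: 446/2922 = 15.26% → 15.26
  standard: 1523/2922 = 52.12% → 52.12
  vip: 953/2922 = 32.61% → 32.61
Step 3: Verify: sum of allocations ≈ 100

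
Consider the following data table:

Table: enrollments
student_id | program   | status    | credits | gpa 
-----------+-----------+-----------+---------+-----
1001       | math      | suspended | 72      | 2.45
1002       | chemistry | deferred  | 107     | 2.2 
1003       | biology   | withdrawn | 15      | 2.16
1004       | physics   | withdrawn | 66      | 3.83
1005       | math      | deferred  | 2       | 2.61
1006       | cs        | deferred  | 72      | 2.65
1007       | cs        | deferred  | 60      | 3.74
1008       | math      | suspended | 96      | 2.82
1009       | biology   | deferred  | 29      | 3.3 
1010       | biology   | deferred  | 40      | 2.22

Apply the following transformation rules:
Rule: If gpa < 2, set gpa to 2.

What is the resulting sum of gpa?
27.98

Step 1: 0 records have gpa < 2
Step 2: These records originally summed to 0
Step 3: After setting to minimum: 0 × 2 = 0
Step 4: Unaffected records sum: 27.98
Step 5: Final sum = 0 + 27.98 = 27.98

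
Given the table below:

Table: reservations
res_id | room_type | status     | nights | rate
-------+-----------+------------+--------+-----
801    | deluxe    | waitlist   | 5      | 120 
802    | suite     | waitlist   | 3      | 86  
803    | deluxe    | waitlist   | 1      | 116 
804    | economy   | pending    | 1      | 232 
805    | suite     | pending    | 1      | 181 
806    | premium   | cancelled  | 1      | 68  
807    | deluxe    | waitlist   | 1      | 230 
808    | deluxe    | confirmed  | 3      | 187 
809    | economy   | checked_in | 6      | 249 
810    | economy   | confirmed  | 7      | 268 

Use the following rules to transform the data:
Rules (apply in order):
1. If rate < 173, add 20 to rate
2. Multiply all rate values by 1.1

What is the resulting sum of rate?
1998.7

Step 1: Apply Rule 1 - Add 20 to records with rate < 173
  - 4 records affected: 390 + (4 × 20) = 470
  - Unaffected records: 1347
  - Sum after Rule 1: 1817
Step 2: Apply Rule 2 - Multiply all by 1.1
  - 1817 × 1.1 = 1998.7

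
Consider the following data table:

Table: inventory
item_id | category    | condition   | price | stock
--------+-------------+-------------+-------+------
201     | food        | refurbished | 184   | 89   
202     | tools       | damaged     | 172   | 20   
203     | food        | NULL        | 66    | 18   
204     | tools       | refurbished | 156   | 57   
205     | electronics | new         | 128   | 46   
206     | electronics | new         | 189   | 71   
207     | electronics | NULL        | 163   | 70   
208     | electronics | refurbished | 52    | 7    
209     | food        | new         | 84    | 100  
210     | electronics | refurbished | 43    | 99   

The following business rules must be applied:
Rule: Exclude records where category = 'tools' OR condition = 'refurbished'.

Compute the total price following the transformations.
630

Step 1: Find records where category = 'tools' OR condition = 'refurbished'
Step 2: 5 records match, summing to 607
Step 3: Original sum: 1237
Step 4: Remaining sum = 1237 - 607 = 630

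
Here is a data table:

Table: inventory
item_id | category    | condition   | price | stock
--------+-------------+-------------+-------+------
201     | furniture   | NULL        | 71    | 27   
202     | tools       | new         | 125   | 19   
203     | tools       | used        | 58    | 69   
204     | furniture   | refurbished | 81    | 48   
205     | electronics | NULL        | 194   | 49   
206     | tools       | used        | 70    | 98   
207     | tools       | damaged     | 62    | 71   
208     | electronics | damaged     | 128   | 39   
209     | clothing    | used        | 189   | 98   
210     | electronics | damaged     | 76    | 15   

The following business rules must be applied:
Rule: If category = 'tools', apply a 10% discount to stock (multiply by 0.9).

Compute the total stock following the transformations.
507.3

Step 1: Records with category = 'tools' have total stock = 257
Step 2: Apply multiplier: 257 × 0.9 = 231.3
Step 3: Other records total: 276
Step 4: Final sum = 231.3 + 276 = 507.3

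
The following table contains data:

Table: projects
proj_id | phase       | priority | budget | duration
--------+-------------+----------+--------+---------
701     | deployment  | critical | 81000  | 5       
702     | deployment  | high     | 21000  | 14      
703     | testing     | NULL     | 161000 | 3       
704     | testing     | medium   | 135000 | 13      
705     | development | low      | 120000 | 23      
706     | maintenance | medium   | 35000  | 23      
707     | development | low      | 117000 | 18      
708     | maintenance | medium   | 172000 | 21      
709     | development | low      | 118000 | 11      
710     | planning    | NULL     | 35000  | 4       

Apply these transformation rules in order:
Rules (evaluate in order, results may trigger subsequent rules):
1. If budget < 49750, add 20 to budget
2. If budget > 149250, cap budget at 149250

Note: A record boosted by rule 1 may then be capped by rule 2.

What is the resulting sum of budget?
960560

Step 1: Apply rule 1 to records with budget < 49750
  - 3 records get bonus of 20
  - Of these, 0 records then exceed 149250 and get capped
Step 2: Apply rule 2 to records with budget > 149250
  - 2 records (original) are capped
Step 3: Calculate final sum = 960560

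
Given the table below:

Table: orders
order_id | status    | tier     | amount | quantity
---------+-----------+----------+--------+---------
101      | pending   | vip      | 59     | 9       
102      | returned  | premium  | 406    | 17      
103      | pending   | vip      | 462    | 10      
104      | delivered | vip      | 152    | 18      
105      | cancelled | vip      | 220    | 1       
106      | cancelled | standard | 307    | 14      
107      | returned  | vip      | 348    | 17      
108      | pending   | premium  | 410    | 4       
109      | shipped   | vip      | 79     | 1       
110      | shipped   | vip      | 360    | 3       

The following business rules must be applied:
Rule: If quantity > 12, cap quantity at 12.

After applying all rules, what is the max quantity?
12

Step 1: Original maximum quantity = 18
Step 2: Apply cap at 12
Step 3: 4 records had quantity > 12 and were capped
Step 4: Maximum after transformation = 12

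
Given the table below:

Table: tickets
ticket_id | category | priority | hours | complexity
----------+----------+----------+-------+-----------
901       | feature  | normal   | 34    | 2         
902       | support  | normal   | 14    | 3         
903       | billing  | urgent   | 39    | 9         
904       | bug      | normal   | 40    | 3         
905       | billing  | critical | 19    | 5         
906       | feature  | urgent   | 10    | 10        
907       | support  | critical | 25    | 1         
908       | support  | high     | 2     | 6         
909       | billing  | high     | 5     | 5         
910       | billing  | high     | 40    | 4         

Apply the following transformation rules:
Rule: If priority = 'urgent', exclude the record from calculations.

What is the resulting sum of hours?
179

Step 1: Identify records where priority = 'urgent'
Step 2: The excluded records sum to 49
Step 3: Original total hours = 228
Step 4: Remaining total = 228 - 49 = 179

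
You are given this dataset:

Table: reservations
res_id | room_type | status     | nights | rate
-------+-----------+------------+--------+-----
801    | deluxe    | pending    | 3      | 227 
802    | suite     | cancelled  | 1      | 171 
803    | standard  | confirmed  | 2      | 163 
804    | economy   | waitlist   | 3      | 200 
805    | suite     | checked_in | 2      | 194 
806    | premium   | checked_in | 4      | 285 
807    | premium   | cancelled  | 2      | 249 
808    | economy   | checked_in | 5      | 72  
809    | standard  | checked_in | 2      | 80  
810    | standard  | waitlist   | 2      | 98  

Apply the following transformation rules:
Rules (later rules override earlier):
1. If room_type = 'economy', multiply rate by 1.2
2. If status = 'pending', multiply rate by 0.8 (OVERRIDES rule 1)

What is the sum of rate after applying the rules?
1748.0

Step 1: Rule 2 takes priority for records with status = 'pending'
  - 1 records: 227 × 0.8 = 181.6
Step 2: Rule 1 applies to remaining records with room_type = 'economy'
  - 2 records: 272 × 1.2 = 326.4
Step 3: Other records unchanged: 1240
Step 4: Final sum = 181.6 + 326.4 + 1240 = 1748.0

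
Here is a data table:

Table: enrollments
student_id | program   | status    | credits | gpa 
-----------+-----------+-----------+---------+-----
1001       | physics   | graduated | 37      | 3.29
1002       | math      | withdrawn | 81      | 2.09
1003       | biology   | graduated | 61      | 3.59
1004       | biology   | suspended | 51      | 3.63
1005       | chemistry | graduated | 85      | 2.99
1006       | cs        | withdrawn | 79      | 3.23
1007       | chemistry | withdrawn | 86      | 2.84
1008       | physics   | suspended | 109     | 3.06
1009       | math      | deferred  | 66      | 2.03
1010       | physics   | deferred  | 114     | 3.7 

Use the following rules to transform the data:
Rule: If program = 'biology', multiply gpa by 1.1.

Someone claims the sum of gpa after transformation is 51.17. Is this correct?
No, the correct result is 31.17.

Step 1: Calculate the correct sum after transformation
Step 2: Apply multiplier 1.1 to records where program = 'biology'
Step 3: Correct result = 31.17
Step 4: Claimed result = 51.17
Step 5: 31.17 ≠ 51.17
Conclusion: The claimed result is incorrect. The correct answer is 31.17.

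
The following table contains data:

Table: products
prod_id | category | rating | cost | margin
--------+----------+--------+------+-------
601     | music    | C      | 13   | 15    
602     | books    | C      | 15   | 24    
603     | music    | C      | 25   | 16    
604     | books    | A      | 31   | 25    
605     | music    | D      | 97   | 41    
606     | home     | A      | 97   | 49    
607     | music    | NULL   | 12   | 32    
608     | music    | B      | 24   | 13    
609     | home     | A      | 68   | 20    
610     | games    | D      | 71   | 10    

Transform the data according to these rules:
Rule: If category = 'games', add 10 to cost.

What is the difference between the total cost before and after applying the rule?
10

Step 1: Original sum of cost = 453
Step 2: 1 records have category = 'games'
Step 3: Each affected record changes by 10
Step 4: Total change = 1 × 10 = 10
Step 5: New sum = 453 + 10 = 463
Step 6: Difference = |463 - 453| = 10
        (Sum increased by 10)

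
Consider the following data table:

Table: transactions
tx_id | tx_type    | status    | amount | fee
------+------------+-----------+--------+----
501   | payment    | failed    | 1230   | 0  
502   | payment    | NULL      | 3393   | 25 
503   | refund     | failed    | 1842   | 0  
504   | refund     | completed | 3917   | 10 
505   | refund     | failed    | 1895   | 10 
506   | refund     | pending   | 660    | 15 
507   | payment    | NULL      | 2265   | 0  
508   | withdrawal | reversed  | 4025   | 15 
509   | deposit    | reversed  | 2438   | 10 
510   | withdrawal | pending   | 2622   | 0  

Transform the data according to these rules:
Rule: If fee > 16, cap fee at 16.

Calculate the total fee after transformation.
76

Step 1: 1 records have fee > 16
Step 2: These records originally summed to 25
Step 3: After capping: 1 × 16 = 16
Step 4: Unaffected records sum: 60
Step 5: Final sum = 16 + 60 = 76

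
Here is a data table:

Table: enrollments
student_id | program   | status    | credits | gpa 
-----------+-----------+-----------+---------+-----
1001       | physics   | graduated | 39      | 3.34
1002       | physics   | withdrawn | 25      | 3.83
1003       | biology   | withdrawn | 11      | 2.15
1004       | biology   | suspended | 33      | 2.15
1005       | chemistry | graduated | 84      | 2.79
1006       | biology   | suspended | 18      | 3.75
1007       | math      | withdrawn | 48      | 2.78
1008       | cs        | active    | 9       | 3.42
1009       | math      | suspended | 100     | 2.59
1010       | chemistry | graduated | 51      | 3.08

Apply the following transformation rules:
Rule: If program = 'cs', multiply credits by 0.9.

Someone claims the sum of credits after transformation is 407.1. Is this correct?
No, the correct result is 417.1.

Step 1: Calculate the correct sum after transformation
Step 2: Apply multiplier 0.9 to records where program = 'cs'
Step 3: Correct result = 417.1
Step 4: Claimed result = 407.1
Step 5: 417.1 ≠ 407.1
Conclusion: The claimed result is incorrect. The correct answer is 417.1.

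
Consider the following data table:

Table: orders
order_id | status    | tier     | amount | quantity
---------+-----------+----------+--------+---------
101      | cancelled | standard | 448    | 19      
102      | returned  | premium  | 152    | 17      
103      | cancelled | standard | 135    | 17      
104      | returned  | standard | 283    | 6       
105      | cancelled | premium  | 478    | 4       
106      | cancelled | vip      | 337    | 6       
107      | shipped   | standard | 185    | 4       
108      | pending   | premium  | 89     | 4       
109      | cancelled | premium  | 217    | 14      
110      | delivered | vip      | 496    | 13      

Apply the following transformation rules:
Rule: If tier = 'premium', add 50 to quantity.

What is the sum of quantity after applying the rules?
304

Step 1: Count records where tier = 'premium': 4
Step 2: Total bonus added: 4 × 50 = 200
Step 3: Original sum of quantity: 104
Step 4: Final sum = 104 + 200 = 304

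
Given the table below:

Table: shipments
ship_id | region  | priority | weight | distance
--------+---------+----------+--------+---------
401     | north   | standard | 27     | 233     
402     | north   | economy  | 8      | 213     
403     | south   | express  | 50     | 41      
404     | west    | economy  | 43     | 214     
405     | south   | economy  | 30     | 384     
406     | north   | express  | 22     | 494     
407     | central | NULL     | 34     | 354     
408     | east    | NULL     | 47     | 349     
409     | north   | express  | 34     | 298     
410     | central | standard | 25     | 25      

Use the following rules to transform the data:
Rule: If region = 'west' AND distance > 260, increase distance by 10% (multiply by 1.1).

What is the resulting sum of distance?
2605

Step 1: Find records where region = 'west' AND distance > 260
Step 2: 0 records match, summing to 0
Step 3: After multiplier: 0 × 1.1 = 0.0
Step 4: Unaffected records sum: 2605
Step 5: Final sum = 0.0 + 2605 = 2605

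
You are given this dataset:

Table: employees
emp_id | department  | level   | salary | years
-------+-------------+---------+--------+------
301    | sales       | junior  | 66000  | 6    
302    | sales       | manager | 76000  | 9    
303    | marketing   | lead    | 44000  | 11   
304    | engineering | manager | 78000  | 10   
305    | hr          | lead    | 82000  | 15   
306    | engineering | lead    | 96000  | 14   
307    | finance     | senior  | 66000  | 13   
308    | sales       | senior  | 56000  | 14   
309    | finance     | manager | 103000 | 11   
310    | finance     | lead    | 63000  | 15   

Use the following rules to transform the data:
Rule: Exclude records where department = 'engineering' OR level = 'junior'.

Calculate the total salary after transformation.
490000

Step 1: Find records where department = 'engineering' OR level = 'junior'
Step 2: 3 records match, summing to 240000
Step 3: Original sum: 730000
Step 4: Remaining sum = 730000 - 240000 = 490000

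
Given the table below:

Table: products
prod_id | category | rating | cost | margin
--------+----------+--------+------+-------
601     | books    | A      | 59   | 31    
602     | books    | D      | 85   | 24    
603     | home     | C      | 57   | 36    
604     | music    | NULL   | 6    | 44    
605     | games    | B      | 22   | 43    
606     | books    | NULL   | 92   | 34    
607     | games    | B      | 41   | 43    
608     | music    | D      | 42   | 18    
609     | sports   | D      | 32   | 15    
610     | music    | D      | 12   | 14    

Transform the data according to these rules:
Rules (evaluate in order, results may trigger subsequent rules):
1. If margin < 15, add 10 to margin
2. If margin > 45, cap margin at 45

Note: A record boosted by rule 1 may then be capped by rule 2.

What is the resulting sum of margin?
312

Step 1: Apply rule 1 to records with margin < 15
  - 1 records get bonus of 10
  - Of these, 0 records then exceed 45 and get capped
Step 2: Apply rule 2 to records with margin > 45
  - 0 records (original) are capped
Step 3: Calculate final sum = 312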